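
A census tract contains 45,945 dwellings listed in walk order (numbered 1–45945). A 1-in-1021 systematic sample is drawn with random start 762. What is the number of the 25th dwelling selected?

25266

k = 1021
25th selection = r + (25−1)·k = 762 + 24×1021 = 762 + 24504 = 25266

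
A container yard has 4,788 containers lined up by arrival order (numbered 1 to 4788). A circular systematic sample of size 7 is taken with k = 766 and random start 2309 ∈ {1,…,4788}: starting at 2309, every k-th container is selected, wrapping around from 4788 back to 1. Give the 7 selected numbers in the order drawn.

2309, 3075, 3841, 4607, 585, 1351, 2117

Selection 1: 2309
Selection 2: 2309 + 766 = 3075
Selection 3: 3075 + 766 = 3841
Selection 4: 3841 + 766 = 4607
Selection 5: 4607 + 766 = 5373 → 5373 − 4788 = 585
Selection 6: 585 + 766 = 1351
Selection 7: 1351 + 766 = 2117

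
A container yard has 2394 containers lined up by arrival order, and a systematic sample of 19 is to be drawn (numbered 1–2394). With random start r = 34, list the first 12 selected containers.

34, 160, 286, 412, 538, 664, 790, 916, 1042, 1168, 1294, 1420

k = N/n = 2394/19 = 126
container 1: 34
container 2: 34 + 126 = 160
container 3: 160 + 126 = 286
container 4: 286 + 126 = 412
container 5: 412 + 126 = 538
container 6: 538 + 126 = 664
container 7: 664 + 126 = 790
container 8: 790 + 126 = 916
container 9: 916 + 126 = 1042
container 10: 1042 + 126 = 1168
container 11: 1168 + 126 = 1294
container 12: 1294 + 126 = 1420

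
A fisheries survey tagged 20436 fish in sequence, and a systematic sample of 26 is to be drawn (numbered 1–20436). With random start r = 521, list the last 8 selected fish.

14669, 15455, 16241, 17027, 17813, 18599, 19385, 20171

k = N/n = 20436/26 = 786
19th selection = 521 + 18×786 = 14669
20th: 14669 + 786 = 15455
21st: 15455 + 786 = 16241
22nd: 16241 + 786 = 17027
23rd: 17027 + 786 = 17813
24th: 17813 + 786 = 18599
25th: 18599 + 786 = 19385
26th: 19385 + 786 = 20171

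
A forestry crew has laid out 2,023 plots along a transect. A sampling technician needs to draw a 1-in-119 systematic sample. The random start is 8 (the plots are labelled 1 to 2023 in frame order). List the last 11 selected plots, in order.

7th selection = 8 + 6×119 = 722
8th: 722 + 119 = 841
9th: 841 + 119 = 960
10th: 960 + 119 = 1079
11th: 1079 + 119 = 1198
12th: 1198 + 119 = 1317
13th: 1317 + 119 = 1436
14th: 1436 + 119 = 1555
15th: 1555 + 119 = 1674
16th: 1674 + 119 = 1793
17th: 1793 + 119 = 1912

722, 841, 960, 1079, 1198, 1317, 1436, 1555, 1674, 1793, 1912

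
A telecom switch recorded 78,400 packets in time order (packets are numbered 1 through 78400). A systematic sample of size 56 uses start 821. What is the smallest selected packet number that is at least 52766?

k = 78400/56 = 1400
Steps past start: ⌈(52766 − 821)/1400⌉ = ⌈51945/1400⌉ = 38
Selected packet: 821 + 38×1400 = 54021

54021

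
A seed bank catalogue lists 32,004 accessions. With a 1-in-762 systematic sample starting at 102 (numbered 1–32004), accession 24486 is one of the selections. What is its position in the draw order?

33

k = 762
position = (24486 − 102)/762 + 1 = 24384/762 + 1 = 32 + 1 = 33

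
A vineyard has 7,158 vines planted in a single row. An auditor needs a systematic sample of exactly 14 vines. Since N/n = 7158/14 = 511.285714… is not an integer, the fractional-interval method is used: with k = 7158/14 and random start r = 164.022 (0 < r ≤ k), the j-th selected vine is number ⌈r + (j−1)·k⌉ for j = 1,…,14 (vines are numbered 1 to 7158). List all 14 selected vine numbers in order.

j=1: r + 0k = 164.022 → ⌈·⌉ = 165
j=2: r + 1k = 675.307714… → ⌈·⌉ = 676
j=3: r + 2k = 1186.593428… → ⌈·⌉ = 1187
j=4: r + 3k = 1697.879142… → ⌈·⌉ = 1698
j=5: r + 4k = 2209.164857… → ⌈·⌉ = 2210
j=6: r + 5k = 2720.450571… → ⌈·⌉ = 2721
j=7: r + 6k = 3231.736285… → ⌈·⌉ = 3232
j=8: r + 7k = 3743.022 → ⌈·⌉ = 3744
j=9: r + 8k = 4254.307714… → ⌈·⌉ = 4255
j=10: r + 9k = 4765.593428… → ⌈·⌉ = 4766
j=11: r + 10k = 5276.879142… → ⌈·⌉ = 5277
j=12: r + 11k = 5788.164857… → ⌈·⌉ = 5789
j=13: r + 12k = 6299.450571… → ⌈·⌉ = 6300
j=14: r + 13k = 6810.736285… → ⌈·⌉ = 6811

165, 676, 1187, 1698, 2210, 2721, 3232, 3744, 4255, 4766, 5277, 5789, 6300, 6811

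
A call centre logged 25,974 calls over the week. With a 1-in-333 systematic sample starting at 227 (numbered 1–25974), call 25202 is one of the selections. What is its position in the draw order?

76

k = 333
position = (25202 − 227)/333 + 1 = 24975/333 + 1 = 75 + 1 = 76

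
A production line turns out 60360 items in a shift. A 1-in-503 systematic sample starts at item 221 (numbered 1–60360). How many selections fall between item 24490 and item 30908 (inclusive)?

k = 503
First selection ≥ 24490: 221 + ⌈(24490−221)/503⌉·503 = 221 + 49×503 = 24868
Last selection ≤ 30908: 221 + ⌊(30908−221)/503⌋·503 = 221 + 61×503 = 30904
Count = 61 − 49 + 1 = 13

13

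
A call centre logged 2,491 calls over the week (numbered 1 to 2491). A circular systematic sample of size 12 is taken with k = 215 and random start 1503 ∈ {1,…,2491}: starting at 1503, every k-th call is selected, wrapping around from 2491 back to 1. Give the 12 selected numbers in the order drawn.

Selection 1: 1503
Selection 2: 1503 + 215 = 1718
Selection 3: 1718 + 215 = 1933
Selection 4: 1933 + 215 = 2148
Selection 5: 2148 + 215 = 2363
Selection 6: 2363 + 215 = 2578 → 2578 − 2491 = 87
Selection 7: 87 + 215 = 302
Selection 8: 302 + 215 = 517
Selection 9: 517 + 215 = 732
Selection 10: 732 + 215 = 947
Selection 11: 947 + 215 = 1162
Selection 12: 1162 + 215 = 1377

1503, 1718, 1933, 2148, 2363, 87, 302, 517, 732, 947, 1162, 1377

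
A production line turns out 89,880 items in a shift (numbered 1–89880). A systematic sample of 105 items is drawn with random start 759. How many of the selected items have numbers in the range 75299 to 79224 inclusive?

4

k = 89880/105 = 856
First selection ≥ 75299: 759 + ⌈(75299−759)/856⌉·856 = 759 + 88×856 = 76087
Last selection ≤ 79224: 759 + ⌊(79224−759)/856⌋·856 = 759 + 91×856 = 78655
Count = 91 − 88 + 1 = 4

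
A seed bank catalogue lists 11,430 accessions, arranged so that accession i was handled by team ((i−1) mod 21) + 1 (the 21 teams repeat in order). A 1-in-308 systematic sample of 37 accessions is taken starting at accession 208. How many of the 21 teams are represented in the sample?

3

Consecutive selections differ by k = 308, so their team numbers differ by 308 mod 21 = 14.
gcd(308, 21) = 7, so the sample visits 21/7 = 3 distinct residues mod 21.
Start 208 is team 19; the teams hit are 5, 12, 19.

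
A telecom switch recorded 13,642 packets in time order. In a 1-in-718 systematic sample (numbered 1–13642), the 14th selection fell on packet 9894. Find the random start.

k = 718
r = 9894 − (14−1)×718 = 9894 − 9334 = 560

560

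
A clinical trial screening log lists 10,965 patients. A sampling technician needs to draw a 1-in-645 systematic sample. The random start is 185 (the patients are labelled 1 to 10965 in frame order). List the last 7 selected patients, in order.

6635, 7280, 7925, 8570, 9215, 9860, 10505

11th selection = 185 + 10×645 = 6635
12th: 6635 + 645 = 7280
13th: 7280 + 645 = 7925
14th: 7925 + 645 = 8570
15th: 8570 + 645 = 9215
16th: 9215 + 645 = 9860
17th: 9860 + 645 = 10505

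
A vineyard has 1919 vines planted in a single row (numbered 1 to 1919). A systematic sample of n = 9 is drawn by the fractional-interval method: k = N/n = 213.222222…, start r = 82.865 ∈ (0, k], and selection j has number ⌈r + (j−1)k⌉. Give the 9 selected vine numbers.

j=1: r + 0k = 82.865 → ⌈·⌉ = 83
j=2: r + 1k = 296.087222… → ⌈·⌉ = 297
j=3: r + 2k = 509.309444… → ⌈·⌉ = 510
j=4: r + 3k = 722.531666… → ⌈·⌉ = 723
j=5: r + 4k = 935.753888… → ⌈·⌉ = 936
j=6: r + 5k = 1148.976111… → ⌈·⌉ = 1149
j=7: r + 6k = 1362.198333… → ⌈·⌉ = 1363
j=8: r + 7k = 1575.420555… → ⌈·⌉ = 1576
j=9: r + 8k = 1788.642777… → ⌈·⌉ = 1789

83, 297, 510, 723, 936, 1149, 1363, 1576, 1789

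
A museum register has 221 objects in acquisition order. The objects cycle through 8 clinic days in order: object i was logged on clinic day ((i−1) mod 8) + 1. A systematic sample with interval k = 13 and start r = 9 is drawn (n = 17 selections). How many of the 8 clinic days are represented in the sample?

8

Consecutive selections differ by k = 13, so their clinic day numbers differ by 13 mod 8 = 5.
gcd(13, 8) = 1, so the sample visits 8/1 = 8 distinct residues mod 8.
Start 9 is clinic day 1; the clinic days hit are 1, 2, 3, 4, 5, 6, 7, 8.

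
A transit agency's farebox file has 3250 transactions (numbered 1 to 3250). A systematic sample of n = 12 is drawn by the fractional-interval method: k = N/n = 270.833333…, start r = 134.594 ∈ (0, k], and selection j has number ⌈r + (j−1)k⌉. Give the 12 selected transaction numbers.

j=1: r + 0k = 134.594 → ⌈·⌉ = 135
j=2: r + 1k = 405.427333… → ⌈·⌉ = 406
j=3: r + 2k = 676.260666… → ⌈·⌉ = 677
j=4: r + 3k = 947.094 → ⌈·⌉ = 948
j=5: r + 4k = 1217.927333… → ⌈·⌉ = 1218
j=6: r + 5k = 1488.760666… → ⌈·⌉ = 1489
j=7: r + 6k = 1759.594 → ⌈·⌉ = 1760
j=8: r + 7k = 2030.427333… → ⌈·⌉ = 2031
j=9: r + 8k = 2301.260666… → ⌈·⌉ = 2302
j=10: r + 9k = 2572.094 → ⌈·⌉ = 2573
j=11: r + 10k = 2842.927333… → ⌈·⌉ = 2843
j=12: r + 11k = 3113.760666… → ⌈·⌉ = 3114

135, 406, 677, 948, 1218, 1489, 1760, 2031, 2302, 2573, 2843, 3114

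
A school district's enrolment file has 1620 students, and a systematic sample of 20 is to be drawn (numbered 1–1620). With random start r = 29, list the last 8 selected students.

1001, 1082, 1163, 1244, 1325, 1406, 1487, 1568

k = N/n = 1620/20 = 81
13th selection = 29 + 12×81 = 1001
14th: 1001 + 81 = 1082
15th: 1082 + 81 = 1163
16th: 1163 + 81 = 1244
17th: 1244 + 81 = 1325
18th: 1325 + 81 = 1406
19th: 1406 + 81 = 1487
20th: 1487 + 81 = 1568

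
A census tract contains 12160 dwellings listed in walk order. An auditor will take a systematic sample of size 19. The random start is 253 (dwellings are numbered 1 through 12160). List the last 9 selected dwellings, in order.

6653, 7293, 7933, 8573, 9213, 9853, 10493, 11133, 11773

k = N/n = 12160/19 = 640
11th selection = 253 + 10×640 = 6653
12th: 6653 + 640 = 7293
13th: 7293 + 640 = 7933
14th: 7933 + 640 = 8573
15th: 8573 + 640 = 9213
16th: 9213 + 640 = 9853
17th: 9853 + 640 = 10493
18th: 10493 + 640 = 11133
19th: 11133 + 640 = 11773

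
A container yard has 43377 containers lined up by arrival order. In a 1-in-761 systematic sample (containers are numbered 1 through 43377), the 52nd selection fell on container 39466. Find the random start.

k = 761
r = 39466 − (52−1)×761 = 39466 − 38811 = 655

655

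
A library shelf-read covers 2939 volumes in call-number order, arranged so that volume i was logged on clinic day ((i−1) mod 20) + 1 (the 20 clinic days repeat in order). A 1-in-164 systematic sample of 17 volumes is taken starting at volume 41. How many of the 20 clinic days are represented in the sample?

5

Consecutive selections differ by k = 164, so their clinic day numbers differ by 164 mod 20 = 4.
gcd(164, 20) = 4, so the sample visits 20/4 = 5 distinct residues mod 20.
Start 41 is clinic day 1; the clinic days hit are 1, 5, 9, 13, 17.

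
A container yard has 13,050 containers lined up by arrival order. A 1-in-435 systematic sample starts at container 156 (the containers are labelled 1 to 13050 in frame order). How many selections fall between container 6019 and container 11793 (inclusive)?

13

k = 435
First selection ≥ 6019: 156 + ⌈(6019−156)/435⌉·435 = 156 + 14×435 = 6246
Last selection ≤ 11793: 156 + ⌊(11793−156)/435⌋·435 = 156 + 26×435 = 11466
Count = 26 − 14 + 1 = 13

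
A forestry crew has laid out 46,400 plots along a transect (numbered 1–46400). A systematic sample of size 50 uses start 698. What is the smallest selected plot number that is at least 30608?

31322

k = 46400/50 = 928
Steps past start: ⌈(30608 − 698)/928⌉ = ⌈29910/928⌉ = 33
Selected plot: 698 + 33×928 = 31322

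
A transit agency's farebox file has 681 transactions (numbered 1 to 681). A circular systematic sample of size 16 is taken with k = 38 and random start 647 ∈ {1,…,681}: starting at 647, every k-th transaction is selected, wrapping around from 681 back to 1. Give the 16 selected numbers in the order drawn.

647, 4, 42, 80, 118, 156, 194, 232, 270, 308, 346, 384, 422, 460, 498, 536

Selection 1: 647
Selection 2: 647 + 38 = 685 → 685 − 681 = 4
Selection 3: 4 + 38 = 42
Selection 4: 42 + 38 = 80
Selection 5: 80 + 38 = 118
Selection 6: 118 + 38 = 156
Selection 7: 156 + 38 = 194
Selection 8: 194 + 38 = 232
Selection 9: 232 + 38 = 270
Selection 10: 270 + 38 = 308
Selection 11: 308 + 38 = 346
Selection 12: 346 + 38 = 384
Selection 13: 384 + 38 = 422
Selection 14: 422 + 38 = 460
Selection 15: 460 + 38 = 498
Selection 16: 498 + 38 = 536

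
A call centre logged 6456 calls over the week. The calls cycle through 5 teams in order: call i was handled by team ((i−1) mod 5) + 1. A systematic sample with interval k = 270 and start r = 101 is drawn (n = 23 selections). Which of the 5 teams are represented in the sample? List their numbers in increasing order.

1

Consecutive selections differ by k = 270, so their team numbers differ by 270 mod 5 = 0.
gcd(270, 5) = 5, so the sample visits 5/5 = 1 distinct residues mod 5.
Start 101 is team 1; the teams hit are 1.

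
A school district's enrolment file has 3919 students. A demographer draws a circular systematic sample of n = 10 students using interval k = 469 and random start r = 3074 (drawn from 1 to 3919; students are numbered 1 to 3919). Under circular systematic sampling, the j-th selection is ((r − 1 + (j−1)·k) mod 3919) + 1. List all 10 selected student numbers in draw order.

Selection 1: 3074
Selection 2: 3074 + 469 = 3543
Selection 3: 3543 + 469 = 4012 → 4012 − 3919 = 93
Selection 4: 93 + 469 = 562
Selection 5: 562 + 469 = 1031
Selection 6: 1031 + 469 = 1500
Selection 7: 1500 + 469 = 1969
Selection 8: 1969 + 469 = 2438
Selection 9: 2438 + 469 = 2907
Selection 10: 2907 + 469 = 3376

3074, 3543, 93, 562, 1031, 1500, 1969, 2438, 2907, 3376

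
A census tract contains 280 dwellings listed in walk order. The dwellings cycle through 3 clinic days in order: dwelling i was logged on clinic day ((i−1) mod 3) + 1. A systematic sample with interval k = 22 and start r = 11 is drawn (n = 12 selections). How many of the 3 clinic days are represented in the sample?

3

Consecutive selections differ by k = 22, so their clinic day numbers differ by 22 mod 3 = 1.
gcd(22, 3) = 1, so the sample visits 3/1 = 3 distinct residues mod 3.
Start 11 is clinic day 2; the clinic days hit are 1, 2, 3.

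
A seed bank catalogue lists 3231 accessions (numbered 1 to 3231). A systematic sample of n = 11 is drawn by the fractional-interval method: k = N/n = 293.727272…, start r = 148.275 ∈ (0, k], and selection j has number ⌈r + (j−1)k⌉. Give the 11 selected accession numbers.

149, 443, 736, 1030, 1324, 1617, 1911, 2205, 2499, 2792, 3086

j=1: r + 0k = 148.275 → ⌈·⌉ = 149
j=2: r + 1k = 442.002272… → ⌈·⌉ = 443
j=3: r + 2k = 735.729545… → ⌈·⌉ = 736
j=4: r + 3k = 1029.456818… → ⌈·⌉ = 1030
j=5: r + 4k = 1323.184090… → ⌈·⌉ = 1324
j=6: r + 5k = 1616.911363… → ⌈·⌉ = 1617
j=7: r + 6k = 1910.638636… → ⌈·⌉ = 1911
j=8: r + 7k = 2204.365909… → ⌈·⌉ = 2205
j=9: r + 8k = 2498.093181… → ⌈·⌉ = 2499
j=10: r + 9k = 2791.820454… → ⌈·⌉ = 2792
j=11: r + 10k = 3085.547727… → ⌈·⌉ = 3086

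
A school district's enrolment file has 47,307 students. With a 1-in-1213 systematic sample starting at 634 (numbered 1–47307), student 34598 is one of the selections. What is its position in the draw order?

29

k = 1213
position = (34598 − 634)/1213 + 1 = 33964/1213 + 1 = 28 + 1 = 29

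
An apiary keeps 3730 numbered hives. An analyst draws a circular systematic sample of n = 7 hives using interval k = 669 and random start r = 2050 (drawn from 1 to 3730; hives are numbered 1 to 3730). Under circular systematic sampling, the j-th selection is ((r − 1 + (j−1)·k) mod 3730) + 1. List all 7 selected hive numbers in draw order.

2050, 2719, 3388, 327, 996, 1665, 2334

Selection 1: 2050
Selection 2: 2050 + 669 = 2719
Selection 3: 2719 + 669 = 3388
Selection 4: 3388 + 669 = 4057 → 4057 − 3730 = 327
Selection 5: 327 + 669 = 996
Selection 6: 996 + 669 = 1665
Selection 7: 1665 + 669 = 2334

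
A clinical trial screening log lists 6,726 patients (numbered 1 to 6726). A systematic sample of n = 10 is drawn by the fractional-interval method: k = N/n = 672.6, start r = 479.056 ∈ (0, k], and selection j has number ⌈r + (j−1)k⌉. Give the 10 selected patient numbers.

480, 1152, 1825, 2497, 3170, 3843, 4515, 5188, 5860, 6533

j=1: r + 0k = 479.056 → ⌈·⌉ = 480
j=2: r + 1k = 1151.656 → ⌈·⌉ = 1152
j=3: r + 2k = 1824.256 → ⌈·⌉ = 1825
j=4: r + 3k = 2496.856 → ⌈·⌉ = 2497
j=5: r + 4k = 3169.456 → ⌈·⌉ = 3170
j=6: r + 5k = 3842.056 → ⌈·⌉ = 3843
j=7: r + 6k = 4514.656 → ⌈·⌉ = 4515
j=8: r + 7k = 5187.256 → ⌈·⌉ = 5188
j=9: r + 8k = 5859.856 → ⌈·⌉ = 5860
j=10: r + 9k = 6532.456 → ⌈·⌉ = 6533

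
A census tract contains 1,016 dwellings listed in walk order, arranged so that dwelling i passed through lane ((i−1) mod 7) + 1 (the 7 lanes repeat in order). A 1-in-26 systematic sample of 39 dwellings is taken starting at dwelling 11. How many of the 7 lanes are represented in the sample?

7

Consecutive selections differ by k = 26, so their lane numbers differ by 26 mod 7 = 5.
gcd(26, 7) = 1, so the sample visits 7/1 = 7 distinct residues mod 7.
Start 11 is lane 4; the lanes hit are 1, 2, 3, 4, 5, 6, 7.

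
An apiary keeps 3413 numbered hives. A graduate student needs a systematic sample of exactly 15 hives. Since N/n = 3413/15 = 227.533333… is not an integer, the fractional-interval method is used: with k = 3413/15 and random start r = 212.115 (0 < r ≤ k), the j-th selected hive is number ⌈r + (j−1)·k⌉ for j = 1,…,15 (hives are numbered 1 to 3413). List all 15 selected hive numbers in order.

j=1: r + 0k = 212.115 → ⌈·⌉ = 213
j=2: r + 1k = 439.648333… → ⌈·⌉ = 440
j=3: r + 2k = 667.181666… → ⌈·⌉ = 668
j=4: r + 3k = 894.715 → ⌈·⌉ = 895
j=5: r + 4k = 1122.248333… → ⌈·⌉ = 1123
j=6: r + 5k = 1349.781666… → ⌈·⌉ = 1350
j=7: r + 6k = 1577.315 → ⌈·⌉ = 1578
j=8: r + 7k = 1804.848333… → ⌈·⌉ = 1805
j=9: r + 8k = 2032.381666… → ⌈·⌉ = 2033
j=10: r + 9k = 2259.915 → ⌈·⌉ = 2260
j=11: r + 10k = 2487.448333… → ⌈·⌉ = 2488
j=12: r + 11k = 2714.981666… → ⌈·⌉ = 2715
j=13: r + 12k = 2942.515 → ⌈·⌉ = 2943
j=14: r + 13k = 3170.048333… → ⌈·⌉ = 3171
j=15: r + 14k = 3397.581666… → ⌈·⌉ = 3398

213, 440, 668, 895, 1123, 1350, 1578, 1805, 2033, 2260, 2488, 2715, 2943, 3171, 3398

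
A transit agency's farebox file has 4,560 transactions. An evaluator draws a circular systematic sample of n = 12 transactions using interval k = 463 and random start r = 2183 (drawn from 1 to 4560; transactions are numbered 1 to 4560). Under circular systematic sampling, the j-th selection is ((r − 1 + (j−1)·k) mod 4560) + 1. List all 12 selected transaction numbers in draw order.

2183, 2646, 3109, 3572, 4035, 4498, 401, 864, 1327, 1790, 2253, 2716

Selection 1: 2183
Selection 2: 2183 + 463 = 2646
Selection 3: 2646 + 463 = 3109
Selection 4: 3109 + 463 = 3572
Selection 5: 3572 + 463 = 4035
Selection 6: 4035 + 463 = 4498
Selection 7: 4498 + 463 = 4961 → 4961 − 4560 = 401
Selection 8: 401 + 463 = 864
Selection 9: 864 + 463 = 1327
Selection 10: 1327 + 463 = 1790
Selection 11: 1790 + 463 = 2253
Selection 12: 2253 + 463 = 2716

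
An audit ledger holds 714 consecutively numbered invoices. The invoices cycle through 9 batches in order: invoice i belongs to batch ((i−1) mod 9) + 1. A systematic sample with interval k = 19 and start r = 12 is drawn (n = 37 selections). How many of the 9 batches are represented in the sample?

Consecutive selections differ by k = 19, so their batch numbers differ by 19 mod 9 = 1.
gcd(19, 9) = 1, so the sample visits 9/1 = 9 distinct residues mod 9.
Start 12 is batch 3; the batches hit are 1, 2, 3, 4, 5, 6, 7, 8, 9.

9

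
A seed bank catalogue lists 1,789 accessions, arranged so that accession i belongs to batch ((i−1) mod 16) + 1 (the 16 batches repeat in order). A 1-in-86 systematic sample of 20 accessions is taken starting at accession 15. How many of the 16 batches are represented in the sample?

8

Consecutive selections differ by k = 86, so their batch numbers differ by 86 mod 16 = 6.
gcd(86, 16) = 2, so the sample visits 16/2 = 8 distinct residues mod 16.
Start 15 is batch 15; the batches hit are 1, 3, 5, 7, 9, 11, 13, 15.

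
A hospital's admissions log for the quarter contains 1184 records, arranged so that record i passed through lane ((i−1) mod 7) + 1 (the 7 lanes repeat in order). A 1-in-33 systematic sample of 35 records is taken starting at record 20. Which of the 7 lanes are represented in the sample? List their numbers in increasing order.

1, 2, 3, 4, 5, 6, 7

Consecutive selections differ by k = 33, so their lane numbers differ by 33 mod 7 = 5.
gcd(33, 7) = 1, so the sample visits 7/1 = 7 distinct residues mod 7.
Start 20 is lane 6; the lanes hit are 1, 2, 3, 4, 5, 6, 7.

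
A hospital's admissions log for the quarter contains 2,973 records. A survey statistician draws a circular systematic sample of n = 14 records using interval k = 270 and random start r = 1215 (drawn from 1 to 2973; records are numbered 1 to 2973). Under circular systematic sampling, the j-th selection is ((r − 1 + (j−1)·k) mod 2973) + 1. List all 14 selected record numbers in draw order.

Selection 1: 1215
Selection 2: 1215 + 270 = 1485
Selection 3: 1485 + 270 = 1755
Selection 4: 1755 + 270 = 2025
Selection 5: 2025 + 270 = 2295
Selection 6: 2295 + 270 = 2565
Selection 7: 2565 + 270 = 2835
Selection 8: 2835 + 270 = 3105 → 3105 − 2973 = 132
Selection 9: 132 + 270 = 402
Selection 10: 402 + 270 = 672
Selection 11: 672 + 270 = 942
Selection 12: 942 + 270 = 1212
Selection 13: 1212 + 270 = 1482
Selection 14: 1482 + 270 = 1752

1215, 1485, 1755, 2025, 2295, 2565, 2835, 132, 402, 672, 942, 1212, 1482, 1752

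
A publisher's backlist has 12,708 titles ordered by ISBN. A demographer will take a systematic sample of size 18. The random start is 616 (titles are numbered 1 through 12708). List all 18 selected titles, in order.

k = N/n = 12708/18 = 706
title 1: 616
title 2: 616 + 706 = 1322
title 3: 1322 + 706 = 2028
title 4: 2028 + 706 = 2734
title 5: 2734 + 706 = 3440
title 6: 3440 + 706 = 4146
title 7: 4146 + 706 = 4852
title 8: 4852 + 706 = 5558
title 9: 5558 + 706 = 6264
title 10: 6264 + 706 = 6970
title 11: 6970 + 706 = 7676
title 12: 7676 + 706 = 8382
title 13: 8382 + 706 = 9088
title 14: 9088 + 706 = 9794
title 15: 9794 + 706 = 10500
title 16: 10500 + 706 = 11206
title 17: 11206 + 706 = 11912
title 18: 11912 + 706 = 12618

616, 1322, 2028, 2734, 3440, 4146, 4852, 5558, 6264, 6970, 7676, 8382, 9088, 9794, 10500, 11206, 11912, 12618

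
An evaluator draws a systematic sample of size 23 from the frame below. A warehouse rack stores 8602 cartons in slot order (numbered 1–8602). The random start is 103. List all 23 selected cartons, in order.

k = N/n = 8602/23 = 374
carton 1: 103
carton 2: 103 + 374 = 477
carton 3: 477 + 374 = 851
carton 4: 851 + 374 = 1225
carton 5: 1225 + 374 = 1599
carton 6: 1599 + 374 = 1973
carton 7: 1973 + 374 = 2347
carton 8: 2347 + 374 = 2721
carton 9: 2721 + 374 = 3095
carton 10: 3095 + 374 = 3469
carton 11: 3469 + 374 = 3843
carton 12: 3843 + 374 = 4217
carton 13: 4217 + 374 = 4591
carton 14: 4591 + 374 = 4965
carton 15: 4965 + 374 = 5339
carton 16: 5339 + 374 = 5713
carton 17: 5713 + 374 = 6087
carton 18: 6087 + 374 = 6461
carton 19: 6461 + 374 = 6835
carton 20: 6835 + 374 = 7209
carton 21: 7209 + 374 = 7583
carton 22: 7583 + 374 = 7957
carton 23: 7957 + 374 = 8331

103, 477, 851, 1225, 1599, 1973, 2347, 2721, 3095, 3469, 3843, 4217, 4591, 4965, 5339, 5713, 6087, 6461, 6835, 7209, 7583, 7957, 8331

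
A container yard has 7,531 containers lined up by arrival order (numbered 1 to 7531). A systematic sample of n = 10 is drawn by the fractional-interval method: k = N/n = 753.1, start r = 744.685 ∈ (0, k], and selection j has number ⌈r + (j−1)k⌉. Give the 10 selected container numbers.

j=1: r + 0k = 744.685 → ⌈·⌉ = 745
j=2: r + 1k = 1497.785 → ⌈·⌉ = 1498
j=3: r + 2k = 2250.885 → ⌈·⌉ = 2251
j=4: r + 3k = 3003.985 → ⌈·⌉ = 3004
j=5: r + 4k = 3757.085 → ⌈·⌉ = 3758
j=6: r + 5k = 4510.185 → ⌈·⌉ = 4511
j=7: r + 6k = 5263.285 → ⌈·⌉ = 5264
j=8: r + 7k = 6016.385 → ⌈·⌉ = 6017
j=9: r + 8k = 6769.485 → ⌈·⌉ = 6770
j=10: r + 9k = 7522.585 → ⌈·⌉ = 7523

745, 1498, 2251, 3004, 3758, 4511, 5264, 6017, 6770, 7523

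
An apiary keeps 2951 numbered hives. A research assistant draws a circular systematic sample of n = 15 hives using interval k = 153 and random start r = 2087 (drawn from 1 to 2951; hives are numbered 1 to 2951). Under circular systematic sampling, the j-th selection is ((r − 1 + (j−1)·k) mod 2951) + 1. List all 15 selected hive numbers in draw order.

2087, 2240, 2393, 2546, 2699, 2852, 54, 207, 360, 513, 666, 819, 972, 1125, 1278

Selection 1: 2087
Selection 2: 2087 + 153 = 2240
Selection 3: 2240 + 153 = 2393
Selection 4: 2393 + 153 = 2546
Selection 5: 2546 + 153 = 2699
Selection 6: 2699 + 153 = 2852
Selection 7: 2852 + 153 = 3005 → 3005 − 2951 = 54
Selection 8: 54 + 153 = 207
Selection 9: 207 + 153 = 360
Selection 10: 360 + 153 = 513
Selection 11: 513 + 153 = 666
Selection 12: 666 + 153 = 819
Selection 13: 819 + 153 = 972
Selection 14: 972 + 153 = 1125
Selection 15: 1125 + 153 = 1278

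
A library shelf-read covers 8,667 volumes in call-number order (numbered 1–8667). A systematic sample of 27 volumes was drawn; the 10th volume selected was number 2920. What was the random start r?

k = 8667/27 = 321
r = 2920 − (10−1)×321 = 2920 − 2889 = 31

31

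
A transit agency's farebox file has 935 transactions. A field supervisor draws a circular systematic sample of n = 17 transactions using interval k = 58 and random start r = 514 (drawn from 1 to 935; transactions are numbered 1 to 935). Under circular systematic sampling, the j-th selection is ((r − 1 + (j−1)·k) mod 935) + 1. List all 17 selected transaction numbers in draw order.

Selection 1: 514
Selection 2: 514 + 58 = 572
Selection 3: 572 + 58 = 630
Selection 4: 630 + 58 = 688
Selection 5: 688 + 58 = 746
Selection 6: 746 + 58 = 804
Selection 7: 804 + 58 = 862
Selection 8: 862 + 58 = 920
Selection 9: 920 + 58 = 978 → 978 − 935 = 43
Selection 10: 43 + 58 = 101
Selection 11: 101 + 58 = 159
Selection 12: 159 + 58 = 217
Selection 13: 217 + 58 = 275
Selection 14: 275 + 58 = 333
Selection 15: 333 + 58 = 391
Selection 16: 391 + 58 = 449
Selection 17: 449 + 58 = 507

514, 572, 630, 688, 746, 804, 862, 920, 43, 101, 159, 217, 275, 333, 391, 449, 507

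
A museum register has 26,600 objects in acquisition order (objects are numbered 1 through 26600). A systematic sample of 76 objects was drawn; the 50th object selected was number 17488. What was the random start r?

k = 26600/76 = 350
r = 17488 − (50−1)×350 = 17488 − 17150 = 338

338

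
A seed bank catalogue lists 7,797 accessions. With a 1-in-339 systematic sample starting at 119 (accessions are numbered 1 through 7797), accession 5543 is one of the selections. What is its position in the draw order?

k = 339
position = (5543 − 119)/339 + 1 = 5424/339 + 1 = 16 + 1 = 17

17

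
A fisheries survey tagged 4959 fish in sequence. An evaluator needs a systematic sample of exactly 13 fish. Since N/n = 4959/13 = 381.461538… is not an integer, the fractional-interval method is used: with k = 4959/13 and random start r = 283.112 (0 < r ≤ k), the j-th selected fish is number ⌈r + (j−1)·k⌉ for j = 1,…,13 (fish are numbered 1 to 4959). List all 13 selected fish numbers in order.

j=1: r + 0k = 283.112 → ⌈·⌉ = 284
j=2: r + 1k = 664.573538… → ⌈·⌉ = 665
j=3: r + 2k = 1046.035076… → ⌈·⌉ = 1047
j=4: r + 3k = 1427.496615… → ⌈·⌉ = 1428
j=5: r + 4k = 1808.958153… → ⌈·⌉ = 1809
j=6: r + 5k = 2190.419692… → ⌈·⌉ = 2191
j=7: r + 6k = 2571.881230… → ⌈·⌉ = 2572
j=8: r + 7k = 2953.342769… → ⌈·⌉ = 2954
j=9: r + 8k = 3334.804307… → ⌈·⌉ = 3335
j=10: r + 9k = 3716.265846… → ⌈·⌉ = 3717
j=11: r + 10k = 4097.727384… → ⌈·⌉ = 4098
j=12: r + 11k = 4479.188923… → ⌈·⌉ = 4480
j=13: r + 12k = 4860.650461… → ⌈·⌉ = 4861

284, 665, 1047, 1428, 1809, 2191, 2572, 2954, 3335, 3717, 4098, 4480, 4861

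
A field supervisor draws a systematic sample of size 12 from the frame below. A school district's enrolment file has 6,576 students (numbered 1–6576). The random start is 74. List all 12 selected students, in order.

74, 622, 1170, 1718, 2266, 2814, 3362, 3910, 4458, 5006, 5554, 6102

k = N/n = 6576/12 = 548
student 1: 74
student 2: 74 + 548 = 622
student 3: 622 + 548 = 1170
student 4: 1170 + 548 = 1718
student 5: 1718 + 548 = 2266
student 6: 2266 + 548 = 2814
student 7: 2814 + 548 = 3362
student 8: 3362 + 548 = 3910
student 9: 3910 + 548 = 4458
student 10: 4458 + 548 = 5006
student 11: 5006 + 548 = 5554
student 12: 5554 + 548 = 6102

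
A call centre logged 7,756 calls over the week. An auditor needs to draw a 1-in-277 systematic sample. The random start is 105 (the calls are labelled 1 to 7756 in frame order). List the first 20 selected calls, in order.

105, 382, 659, 936, 1213, 1490, 1767, 2044, 2321, 2598, 2875, 3152, 3429, 3706, 3983, 4260, 4537, 4814, 5091, 5368

call 1: 105
call 2: 105 + 277 = 382
call 3: 382 + 277 = 659
call 4: 659 + 277 = 936
call 5: 936 + 277 = 1213
call 6: 1213 + 277 = 1490
call 7: 1490 + 277 = 1767
call 8: 1767 + 277 = 2044
call 9: 2044 + 277 = 2321
call 10: 2321 + 277 = 2598
call 11: 2598 + 277 = 2875
call 12: 2875 + 277 = 3152
call 13: 3152 + 277 = 3429
call 14: 3429 + 277 = 3706
call 15: 3706 + 277 = 3983
call 16: 3983 + 277 = 4260
call 17: 4260 + 277 = 4537
call 18: 4537 + 277 = 4814
call 19: 4814 + 277 = 5091
call 20: 5091 + 277 = 5368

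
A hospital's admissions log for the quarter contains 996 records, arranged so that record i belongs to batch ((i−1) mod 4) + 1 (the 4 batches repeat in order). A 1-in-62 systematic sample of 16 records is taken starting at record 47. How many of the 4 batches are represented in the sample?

Consecutive selections differ by k = 62, so their batch numbers differ by 62 mod 4 = 2.
gcd(62, 4) = 2, so the sample visits 4/2 = 2 distinct residues mod 4.
Start 47 is batch 3; the batches hit are 1, 3.

2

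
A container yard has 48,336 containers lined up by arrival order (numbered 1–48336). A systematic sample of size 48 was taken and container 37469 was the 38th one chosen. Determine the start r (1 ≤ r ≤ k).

210

k = 48336/48 = 1007
r = 37469 − (38−1)×1007 = 37469 − 37259 = 210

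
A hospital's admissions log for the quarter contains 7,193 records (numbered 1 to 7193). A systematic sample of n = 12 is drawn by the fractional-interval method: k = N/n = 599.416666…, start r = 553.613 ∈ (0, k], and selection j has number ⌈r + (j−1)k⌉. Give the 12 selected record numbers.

j=1: r + 0k = 553.613 → ⌈·⌉ = 554
j=2: r + 1k = 1153.029666… → ⌈·⌉ = 1154
j=3: r + 2k = 1752.446333… → ⌈·⌉ = 1753
j=4: r + 3k = 2351.863 → ⌈·⌉ = 2352
j=5: r + 4k = 2951.279666… → ⌈·⌉ = 2952
j=6: r + 5k = 3550.696333… → ⌈·⌉ = 3551
j=7: r + 6k = 4150.113 → ⌈·⌉ = 4151
j=8: r + 7k = 4749.529666… → ⌈·⌉ = 4750
j=9: r + 8k = 5348.946333… → ⌈·⌉ = 5349
j=10: r + 9k = 5948.363 → ⌈·⌉ = 5949
j=11: r + 10k = 6547.779666… → ⌈·⌉ = 6548
j=12: r + 11k = 7147.196333… → ⌈·⌉ = 7148

554, 1154, 1753, 2352, 2952, 3551, 4151, 4750, 5349, 5949, 6548, 7148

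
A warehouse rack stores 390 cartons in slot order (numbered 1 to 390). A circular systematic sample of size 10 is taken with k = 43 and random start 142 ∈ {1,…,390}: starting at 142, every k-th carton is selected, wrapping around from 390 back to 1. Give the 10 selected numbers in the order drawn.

Selection 1: 142
Selection 2: 142 + 43 = 185
Selection 3: 185 + 43 = 228
Selection 4: 228 + 43 = 271
Selection 5: 271 + 43 = 314
Selection 6: 314 + 43 = 357
Selection 7: 357 + 43 = 400 → 400 − 390 = 10
Selection 8: 10 + 43 = 53
Selection 9: 53 + 43 = 96
Selection 10: 96 + 43 = 139

142, 185, 228, 271, 314, 357, 10, 53, 96, 139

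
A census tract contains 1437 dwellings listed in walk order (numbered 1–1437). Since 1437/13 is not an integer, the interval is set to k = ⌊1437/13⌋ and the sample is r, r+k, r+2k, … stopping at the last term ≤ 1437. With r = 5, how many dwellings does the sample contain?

14

k = ⌊1437/13⌋ = 110
Achieved size = ⌊(1437 − 5)/110⌋ + 1 = ⌊1432/110⌋ + 1 = 13 + 1 = 14
(last selection: 5 + 13×110 = 1435 ≤ 1437; next would be 1545 > 1437)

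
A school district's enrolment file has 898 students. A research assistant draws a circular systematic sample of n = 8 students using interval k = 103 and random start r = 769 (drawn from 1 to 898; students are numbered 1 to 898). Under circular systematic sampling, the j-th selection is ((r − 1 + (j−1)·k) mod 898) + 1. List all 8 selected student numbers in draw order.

769, 872, 77, 180, 283, 386, 489, 592

Selection 1: 769
Selection 2: 769 + 103 = 872
Selection 3: 872 + 103 = 975 → 975 − 898 = 77
Selection 4: 77 + 103 = 180
Selection 5: 180 + 103 = 283
Selection 6: 283 + 103 = 386
Selection 7: 386 + 103 = 489
Selection 8: 489 + 103 = 592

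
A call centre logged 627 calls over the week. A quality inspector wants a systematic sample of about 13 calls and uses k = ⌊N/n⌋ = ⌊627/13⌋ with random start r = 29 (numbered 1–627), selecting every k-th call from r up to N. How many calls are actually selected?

13

k = ⌊627/13⌋ = 48
Achieved size = ⌊(627 − 29)/48⌋ + 1 = ⌊598/48⌋ + 1 = 12 + 1 = 13
(last selection: 29 + 12×48 = 605 ≤ 627; next would be 653 > 627)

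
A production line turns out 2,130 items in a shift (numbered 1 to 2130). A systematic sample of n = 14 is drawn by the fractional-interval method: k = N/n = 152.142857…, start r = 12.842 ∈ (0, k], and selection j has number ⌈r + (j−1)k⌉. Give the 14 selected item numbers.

13, 165, 318, 470, 622, 774, 926, 1078, 1230, 1383, 1535, 1687, 1839, 1991

j=1: r + 0k = 12.842 → ⌈·⌉ = 13
j=2: r + 1k = 164.984857… → ⌈·⌉ = 165
j=3: r + 2k = 317.127714… → ⌈·⌉ = 318
j=4: r + 3k = 469.270571… → ⌈·⌉ = 470
j=5: r + 4k = 621.413428… → ⌈·⌉ = 622
j=6: r + 5k = 773.556285… → ⌈·⌉ = 774
j=7: r + 6k = 925.699142… → ⌈·⌉ = 926
j=8: r + 7k = 1077.842 → ⌈·⌉ = 1078
j=9: r + 8k = 1229.984857… → ⌈·⌉ = 1230
j=10: r + 9k = 1382.127714… → ⌈·⌉ = 1383
j=11: r + 10k = 1534.270571… → ⌈·⌉ = 1535
j=12: r + 11k = 1686.413428… → ⌈·⌉ = 1687
j=13: r + 12k = 1838.556285… → ⌈·⌉ = 1839
j=14: r + 13k = 1990.699142… → ⌈·⌉ = 1991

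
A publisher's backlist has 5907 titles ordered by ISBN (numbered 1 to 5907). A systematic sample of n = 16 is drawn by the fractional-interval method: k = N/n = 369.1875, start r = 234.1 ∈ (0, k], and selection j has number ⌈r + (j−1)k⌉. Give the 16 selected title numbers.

j=1: r + 0k = 234.1 → ⌈·⌉ = 235
j=2: r + 1k = 603.2875 → ⌈·⌉ = 604
j=3: r + 2k = 972.475 → ⌈·⌉ = 973
j=4: r + 3k = 1341.6625 → ⌈·⌉ = 1342
j=5: r + 4k = 1710.85 → ⌈·⌉ = 1711
j=6: r + 5k = 2080.0375 → ⌈·⌉ = 2081
j=7: r + 6k = 2449.225 → ⌈·⌉ = 2450
j=8: r + 7k = 2818.4125 → ⌈·⌉ = 2819
j=9: r + 8k = 3187.6 → ⌈·⌉ = 3188
j=10: r + 9k = 3556.7875 → ⌈·⌉ = 3557
j=11: r + 10k = 3925.975 → ⌈·⌉ = 3926
j=12: r + 11k = 4295.1625 → ⌈·⌉ = 4296
j=13: r + 12k = 4664.35 → ⌈·⌉ = 4665
j=14: r + 13k = 5033.5375 → ⌈·⌉ = 5034
j=15: r + 14k = 5402.725 → ⌈·⌉ = 5403
j=16: r + 15k = 5771.9125 → ⌈·⌉ = 5772

235, 604, 973, 1342, 1711, 2081, 2450, 2819, 3188, 3557, 3926, 4296, 4665, 5034, 5403, 5772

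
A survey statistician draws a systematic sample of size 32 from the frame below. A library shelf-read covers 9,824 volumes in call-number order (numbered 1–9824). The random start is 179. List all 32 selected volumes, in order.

179, 486, 793, 1100, 1407, 1714, 2021, 2328, 2635, 2942, 3249, 3556, 3863, 4170, 4477, 4784, 5091, 5398, 5705, 6012, 6319, 6626, 6933, 7240, 7547, 7854, 8161, 8468, 8775, 9082, 9389, 9696

k = N/n = 9824/32 = 307
volume 1: 179
volume 2: 179 + 307 = 486
volume 3: 486 + 307 = 793
volume 4: 793 + 307 = 1100
volume 5: 1100 + 307 = 1407
volume 6: 1407 + 307 = 1714
volume 7: 1714 + 307 = 2021
volume 8: 2021 + 307 = 2328
volume 9: 2328 + 307 = 2635
volume 10: 2635 + 307 = 2942
volume 11: 2942 + 307 = 3249
volume 12: 3249 + 307 = 3556
volume 13: 3556 + 307 = 3863
volume 14: 3863 + 307 = 4170
volume 15: 4170 + 307 = 4477
volume 16: 4477 + 307 = 4784
volume 17: 4784 + 307 = 5091
volume 18: 5091 + 307 = 5398
volume 19: 5398 + 307 = 5705
volume 20: 5705 + 307 = 6012
volume 21: 6012 + 307 = 6319
volume 22: 6319 + 307 = 6626
volume 23: 6626 + 307 = 6933
volume 24: 6933 + 307 = 7240
volume 25: 7240 + 307 = 7547
volume 26: 7547 + 307 = 7854
volume 27: 7854 + 307 = 8161
volume 28: 8161 + 307 = 8468
volume 29: 8468 + 307 = 8775
volume 30: 8775 + 307 = 9082
volume 31: 9082 + 307 = 9389
volume 32: 9389 + 307 = 9696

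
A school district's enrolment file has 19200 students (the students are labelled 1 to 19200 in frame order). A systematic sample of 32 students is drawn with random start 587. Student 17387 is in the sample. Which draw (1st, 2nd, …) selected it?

k = 19200/32 = 600
position = (17387 − 587)/600 + 1 = 16800/600 + 1 = 28 + 1 = 29

29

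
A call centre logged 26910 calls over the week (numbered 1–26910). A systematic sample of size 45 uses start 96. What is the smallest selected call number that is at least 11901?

12056

k = 26910/45 = 598
Steps past start: ⌈(11901 − 96)/598⌉ = ⌈11805/598⌉ = 20
Selected call: 96 + 20×598 = 12056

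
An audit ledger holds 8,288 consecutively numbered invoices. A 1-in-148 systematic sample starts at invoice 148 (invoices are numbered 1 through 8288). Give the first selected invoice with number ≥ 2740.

2812

k = 148
Steps past start: ⌈(2740 − 148)/148⌉ = ⌈2592/148⌉ = 18
Selected invoice: 148 + 18×148 = 2812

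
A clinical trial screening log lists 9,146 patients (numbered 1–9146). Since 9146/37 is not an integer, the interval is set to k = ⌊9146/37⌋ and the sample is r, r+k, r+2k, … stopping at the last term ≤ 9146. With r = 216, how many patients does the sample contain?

37

k = ⌊9146/37⌋ = 247
Achieved size = ⌊(9146 − 216)/247⌋ + 1 = ⌊8930/247⌋ + 1 = 36 + 1 = 37
(last selection: 216 + 36×247 = 9108 ≤ 9146; next would be 9355 > 9146)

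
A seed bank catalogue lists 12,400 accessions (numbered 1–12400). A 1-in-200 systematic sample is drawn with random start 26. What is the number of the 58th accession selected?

k = 200
58th selection = r + (58−1)·k = 26 + 57×200 = 26 + 11400 = 11426

11426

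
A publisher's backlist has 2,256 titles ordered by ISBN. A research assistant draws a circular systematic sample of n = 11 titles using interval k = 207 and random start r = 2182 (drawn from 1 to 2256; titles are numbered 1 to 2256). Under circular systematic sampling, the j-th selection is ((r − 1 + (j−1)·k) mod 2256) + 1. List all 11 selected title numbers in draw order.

Selection 1: 2182
Selection 2: 2182 + 207 = 2389 → 2389 − 2256 = 133
Selection 3: 133 + 207 = 340
Selection 4: 340 + 207 = 547
Selection 5: 547 + 207 = 754
Selection 6: 754 + 207 = 961
Selection 7: 961 + 207 = 1168
Selection 8: 1168 + 207 = 1375
Selection 9: 1375 + 207 = 1582
Selection 10: 1582 + 207 = 1789
Selection 11: 1789 + 207 = 1996

2182, 133, 340, 547, 754, 961, 1168, 1375, 1582, 1789, 1996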